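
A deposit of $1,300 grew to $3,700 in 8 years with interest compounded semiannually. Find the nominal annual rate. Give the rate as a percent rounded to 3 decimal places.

13.511%

The 16-period growth factor is 3,700/1,300 = 2.84615.
r/2 = 2.84615^(1/16) − 1 ≈ 0.0675572, so r ≈ 2·0.0675572 = 13.51144%.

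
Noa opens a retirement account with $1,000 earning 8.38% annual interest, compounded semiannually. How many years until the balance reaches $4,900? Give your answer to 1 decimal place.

19.4 years

We need (1 + 0.0419)^(2t) = 4.9, so 2t = ln 4.9 / ln 1.0419 ≈ 38.7184.
t ≈ 38.7184/2 = 19.3592 years.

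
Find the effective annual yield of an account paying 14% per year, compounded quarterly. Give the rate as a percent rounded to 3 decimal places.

14.752%

One year is 4 periods at 0.035 each: (1 + 0.035)^4 ≈ 1.147523.
EAR = 1.147523 − 1 ≈ 14.75230%.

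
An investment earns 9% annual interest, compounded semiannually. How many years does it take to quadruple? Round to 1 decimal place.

(1 + 0.045)^(2t) = 4.
2t = ln 4 / ln(1 + 0.045) ≈ 1.3863/0.0440169 ≈ 31.4946.
t ≈ 15.7473.

15.7 years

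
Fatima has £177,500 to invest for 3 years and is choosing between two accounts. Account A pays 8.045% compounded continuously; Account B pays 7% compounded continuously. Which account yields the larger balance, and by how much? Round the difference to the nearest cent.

Account A, by £6,973.70

Account A growth factor: e^(0.08045·3) = e^0.24135 ≈ 1.27296649562; balance ≈ 225,951.5530.
Account B growth factor: e^(0.07·3) = e^0.21 ≈ 1.23367805996; balance ≈ 218,977.8556.
Account A is larger by 6,973.6973.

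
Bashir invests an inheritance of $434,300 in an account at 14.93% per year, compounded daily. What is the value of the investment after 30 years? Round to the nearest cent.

Periodic rate = 14.93%/365 = 0.000409041; periods = 365·30 = 10950.
A = 434,300·(1 + 0.1493/365)^10950 ≈ 434,300·88.065794702581 ≈ 38,246,974.6393.

$38,246,974.64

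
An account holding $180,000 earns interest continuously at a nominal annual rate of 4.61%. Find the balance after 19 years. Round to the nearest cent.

$432,186.35

A = P·e^(rt) = 180,000·e^(0.0461·19) = 180,000·e^0.8759.
e^0.8759 ≈ 2.40103525357, so A ≈ 432,186.3456.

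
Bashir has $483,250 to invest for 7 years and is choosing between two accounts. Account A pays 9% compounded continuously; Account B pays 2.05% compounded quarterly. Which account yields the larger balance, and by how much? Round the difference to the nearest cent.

Account A growth factor: e^(0.09·7) = e^0.63 ≈ 1.87761057926; balance ≈ 907,355.3124.
Account B growth factor: (1 + 0.005125)^28 ≈ 1.15388387274; balance ≈ 557,614.3815.
Account A is larger by 349,740.9309.

Account A, by $349,740.93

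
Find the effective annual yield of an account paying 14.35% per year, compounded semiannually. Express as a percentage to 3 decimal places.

14.865%

EAR = (1 + 14.35%/2)^2 − 1 = (1 + 0.07175)^2 − 1.
(1 + 0.07175)^2 ≈ 1.148648, so EAR ≈ 14.86481%.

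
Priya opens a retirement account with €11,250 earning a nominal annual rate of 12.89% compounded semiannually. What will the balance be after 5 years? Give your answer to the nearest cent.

€21,008.99

Growth factor = (1 + 0.06445)^10 ≈ 1.8674658258.
A ≈ 11,250 × 1.8674658258 ≈ 21,008.9905.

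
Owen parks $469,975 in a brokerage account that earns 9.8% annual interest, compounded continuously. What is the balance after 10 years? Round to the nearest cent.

$1,252,227.82

A = P·e^(rt) = 469,975·e^(0.098·10) = 469,975·e^0.98.
e^0.98 ≈ 2.664456241929, so A ≈ 1,252,227.8223.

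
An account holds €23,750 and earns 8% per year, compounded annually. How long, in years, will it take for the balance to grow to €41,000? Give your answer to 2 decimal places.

7.09 years

(1 + 0.08)^t = 41,000/23,750 = 1.7263.
t·ln(1 + 0.08) = ln(1.7263); t = 0.54599/0.076961 ≈ 7.0944.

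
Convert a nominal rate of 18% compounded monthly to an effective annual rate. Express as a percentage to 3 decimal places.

19.562%

One year is 12 periods at 0.015 each: (1 + 0.015)^12 ≈ 1.195618.
EAR = 1.195618 − 1 ≈ 19.56182%.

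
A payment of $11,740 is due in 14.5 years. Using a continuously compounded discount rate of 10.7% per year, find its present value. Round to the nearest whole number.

P = A·e^(−rt) = 11,740·e^(−1.5515).
e^(−1.5515) ≈ 0.21192984053, so P ≈ 2,488.0563.

$2,488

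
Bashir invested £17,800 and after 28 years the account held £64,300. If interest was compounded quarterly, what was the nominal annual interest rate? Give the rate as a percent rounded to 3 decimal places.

4.613%

(1 + r/4)^112 = 64,300/17,800 = 3.61236.
1 + r/4 = 3.61236^(1/112) ≈ 1.011534, so r/4 ≈ 0.0115335.
r ≈ 4·0.0115335 = 4.61341%.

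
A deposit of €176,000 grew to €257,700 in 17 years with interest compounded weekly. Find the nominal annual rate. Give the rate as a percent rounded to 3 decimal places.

2.243%

The 884-period growth factor is 257,700/176,000 = 1.4642.
r/52 = 1.4642^(1/884) − 1 ≈ 0.000431442, so r ≈ 52·0.000431442 = 2.24350%.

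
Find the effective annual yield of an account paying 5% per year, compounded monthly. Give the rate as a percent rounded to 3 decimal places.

5.116%

EAR = (1 + 5%/12)^12 − 1 = (1 + 0.00416667)^12 − 1.
(1 + 0.00416667)^12 ≈ 1.051162, so EAR ≈ 5.11619%.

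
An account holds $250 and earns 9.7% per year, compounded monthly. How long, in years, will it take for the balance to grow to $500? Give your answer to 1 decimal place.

7.2 years

(1 + 0.00808333)^(12t) = 500/250 = 2.
12t·ln(1 + 0.00808333) = ln(2); 12t = 0.69315/0.00805084 ≈ 86.0963.
t ≈ 7.1747 years.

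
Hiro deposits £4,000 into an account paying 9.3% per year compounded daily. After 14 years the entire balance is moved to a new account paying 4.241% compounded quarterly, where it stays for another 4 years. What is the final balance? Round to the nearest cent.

After 14 years at 9.3%: 4,000 × 3.6760329093 ≈ 14,704.1316.
Then 4 years at 4.241%: 14,704.1316 × 1.1838205973 ≈ 17,407.0539.

£17,407.05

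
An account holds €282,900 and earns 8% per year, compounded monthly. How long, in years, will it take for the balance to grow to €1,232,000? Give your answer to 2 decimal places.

(1 + 0.00666667)^(12t) = 1,232,000/282,900 = 4.3549.
12t·ln(1 + 0.00666667) = ln(4.3549); 12t = 1.4713/0.00664454 ≈ 221.4299.
t ≈ 18.4525 years.

18.45 years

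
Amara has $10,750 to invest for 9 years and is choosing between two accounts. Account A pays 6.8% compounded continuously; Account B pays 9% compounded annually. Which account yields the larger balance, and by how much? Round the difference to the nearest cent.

Account B, by $3,523.61

A: e^(0.068·9) = e^0.612 ≈ 1.8441159449, so 10,750 × 1.8441159449 ≈ 19,824.2464.
B: (1 + 0.09)^9 ≈ 2.1718932794, so 10,750 × 2.1718932794 ≈ 23,347.8528.
Difference ≈ 3,523.6063 in favor of B.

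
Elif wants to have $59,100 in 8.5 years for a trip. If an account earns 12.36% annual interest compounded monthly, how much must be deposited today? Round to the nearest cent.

$20,780.28

Growth factor = (1 + 0.0103)^102 ≈ 2.8440419951.
P = 59,100/2.8440419951 ≈ 20,780.2839.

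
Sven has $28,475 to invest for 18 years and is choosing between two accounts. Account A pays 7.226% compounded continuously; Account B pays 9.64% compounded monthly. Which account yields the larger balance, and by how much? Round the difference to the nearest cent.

Account A growth factor: e^(0.07226·18) = e^1.30068 ≈ 3.67179263789; balance ≈ 104,554.2954.
Account B growth factor: (1 + 0.0964/12)^216 ≈ 5.63088927869; balance ≈ 160,339.5722.
Account B is larger by 55,785.2768.

Account B, by $55,785.28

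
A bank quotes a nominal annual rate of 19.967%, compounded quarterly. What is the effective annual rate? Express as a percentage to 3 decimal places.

21.512%

EAR = (1 + 19.967%/4)^4 − 1 = (1 + 0.0499175)^4 − 1.
(1 + 0.0499175)^4 ≈ 1.215124, so EAR ≈ 21.51243%.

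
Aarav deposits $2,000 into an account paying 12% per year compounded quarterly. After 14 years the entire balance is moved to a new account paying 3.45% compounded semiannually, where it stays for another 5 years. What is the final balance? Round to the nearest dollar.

Phase 1: 2,000·(1 + 0.03)^56 ≈ 10,469.2261.
Phase 2: 10,469.2261·(1 + 0.01725)^10 ≈ 12,422.0011.

$12,422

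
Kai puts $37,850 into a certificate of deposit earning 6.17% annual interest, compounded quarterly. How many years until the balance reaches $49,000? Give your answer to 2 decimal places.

4.22 years

We need (1 + 0.015425)^(4t) = 1.2946, so 4t = ln 1.2946 / ln 1.015425 ≈ 16.8671.
t ≈ 16.8671/4 = 4.2168 years.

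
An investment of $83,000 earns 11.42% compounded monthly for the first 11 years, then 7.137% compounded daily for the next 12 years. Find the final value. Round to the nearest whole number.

$682,292

Phase 1: 83,000·(1 + 0.1142/12)^132 ≈ 289,773.8654.
Phase 2: 289,773.8654·(1 + 0.07137/365)^4380 ≈ 682,291.5939.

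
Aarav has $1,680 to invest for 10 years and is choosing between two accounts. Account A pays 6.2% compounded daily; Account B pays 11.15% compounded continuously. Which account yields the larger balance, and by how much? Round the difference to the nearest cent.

Account B, by $2,000.44

Account A growth factor: (1 + 0.062/365)^3650 ≈ 1.858830169; balance ≈ 3,122.8347.
Account B growth factor: e^(0.1115·10) = e^1.115 ≈ 3.049568179; balance ≈ 5,123.2745.
Account B is larger by 2,000.4399.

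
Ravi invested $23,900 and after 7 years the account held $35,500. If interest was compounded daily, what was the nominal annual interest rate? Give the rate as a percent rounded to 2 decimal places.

The 2555-period growth factor is 35,500/23,900 = 1.48536.
r/365 = 1.48536^(1/2555) − 1 ≈ 0.000154867, so r ≈ 365·0.000154867 = 5.65264%.

5.65%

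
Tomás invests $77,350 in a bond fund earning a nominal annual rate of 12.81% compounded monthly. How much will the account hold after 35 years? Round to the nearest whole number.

$6,688,058

Periodic rate = 12.81%/12 = 0.010675; periods = 12·35 = 420.
A = 77,350·(1 + 0.010675)^420 ≈ 77,350·86.4648759814 ≈ 6,688,058.1572.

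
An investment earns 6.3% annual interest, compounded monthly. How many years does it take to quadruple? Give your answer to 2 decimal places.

22.06 years

(1 + 0.00525)^(12t) = 4.
12t = ln 4 / ln(1 + 0.00525) ≈ 1.3863/0.00523627 ≈ 264.7486.
t ≈ 22.0624.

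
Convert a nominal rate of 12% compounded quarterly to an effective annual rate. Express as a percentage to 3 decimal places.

12.551%

EAR = (1 + 12%/4)^4 − 1 = (1 + 0.03)^4 − 1.
(1 + 0.03)^4 ≈ 1.125509, so EAR ≈ 12.55088%.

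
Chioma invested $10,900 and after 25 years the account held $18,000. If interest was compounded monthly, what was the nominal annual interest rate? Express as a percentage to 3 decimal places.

2.008%

The 300-period growth factor is 18,000/10,900 = 1.65138.
r/12 = 1.65138^(1/300) − 1 ≈ 0.00167343, so r ≈ 12·0.00167343 = 2.00811%.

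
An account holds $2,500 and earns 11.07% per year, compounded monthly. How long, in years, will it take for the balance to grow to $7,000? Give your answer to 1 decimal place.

(1 + 0.009225)^(12t) = 7,000/2,500 = 2.8.
12t·ln(1 + 0.009225) = ln(2.8); 12t = 1.0296/0.00918271 ≈ 112.1259.
t ≈ 9.3438 years.

9.3 years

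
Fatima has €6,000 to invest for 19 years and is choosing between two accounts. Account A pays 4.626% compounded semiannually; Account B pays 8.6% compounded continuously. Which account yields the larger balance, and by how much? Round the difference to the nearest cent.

Account A growth factor: (1 + 0.02313)^38 ≈ 2.3843561565; balance ≈ 14,306.1369.
Account B growth factor: e^(0.086·19) = e^1.634 ≈ 5.1243311029; balance ≈ 30,745.9866.
Account B is larger by 16,439.8497.

Account B, by €16,439.85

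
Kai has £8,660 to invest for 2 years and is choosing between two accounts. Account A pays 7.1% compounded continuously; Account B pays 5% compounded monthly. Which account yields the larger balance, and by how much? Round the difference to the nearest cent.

Account A, by £412.52

Account A growth factor: e^(0.071·2) = e^0.142 ≈ 1.152576649; balance ≈ 9,981.3138.
Account B growth factor: (1 + 0.05/12)^24 ≈ 1.104941336; balance ≈ 9,568.7920.
Account A is larger by 412.5218.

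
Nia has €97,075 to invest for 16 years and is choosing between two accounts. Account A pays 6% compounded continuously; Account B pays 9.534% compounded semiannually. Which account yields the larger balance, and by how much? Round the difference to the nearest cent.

A: e^(0.06·16) = e^0.96 ≈ 2.61169647342, so 97,075 × 2.61169647342 ≈ 253,530.4352.
B: (1 + 0.04767)^32 ≈ 4.43796894119, so 97,075 × 4.43796894119 ≈ 430,815.8350.
Difference ≈ 177,285.3998 in favor of B.

Account B, by €177,285.40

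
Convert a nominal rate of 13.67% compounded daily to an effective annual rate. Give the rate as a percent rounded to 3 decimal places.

One year is 365 periods at 0.000374521 each: (1 + 0.000374521)^365 ≈ 1.146455.
EAR = 1.146455 − 1 ≈ 14.64548%.

14.645%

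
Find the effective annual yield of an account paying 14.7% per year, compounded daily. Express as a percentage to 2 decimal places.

15.83%

One year is 365 periods at 0.00040274 each: (1 + 0.00040274)^365 ≈ 1.15832.
EAR = 1.15832 − 1 ≈ 15.83197%.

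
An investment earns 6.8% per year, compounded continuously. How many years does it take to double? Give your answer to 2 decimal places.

10.19 years

e^(0.068t) = 2, so 0.068t = ln 2 ≈ 0.69315.
t ≈ 0.69315/0.068 ≈ 10.1933.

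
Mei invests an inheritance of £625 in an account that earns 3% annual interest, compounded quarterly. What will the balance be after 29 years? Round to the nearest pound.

Growth factor = (1 + 0.0075)^116 ≈ 2.379174839.
A ≈ 625 × 2.379174839 ≈ 1,486.9843.

£1,487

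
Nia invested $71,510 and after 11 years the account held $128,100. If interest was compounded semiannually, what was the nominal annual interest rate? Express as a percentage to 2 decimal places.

The 22-period growth factor is 128,100/71,510 = 1.79136.
r/2 = 1.79136^(1/22) − 1 ≈ 0.026853, so r ≈ 2·0.026853 = 5.37061%.

5.37%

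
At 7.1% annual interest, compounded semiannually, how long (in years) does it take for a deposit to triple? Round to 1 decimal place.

15.7 years

(1 + 0.0355)^(2t) = 3.
2t = ln 3 / ln(1 + 0.0355) ≈ 1.0986/0.0348844 ≈ 31.4929.
t ≈ 15.7465.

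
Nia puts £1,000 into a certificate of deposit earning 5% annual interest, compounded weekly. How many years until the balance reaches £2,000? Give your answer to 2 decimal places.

13.87 years

We need (1 + 0.000961538)^(52t) = 2, so 52t = ln 2 / ln 1.000962 ≈ 721.2196.
t ≈ 721.2196/52 = 13.8696 years.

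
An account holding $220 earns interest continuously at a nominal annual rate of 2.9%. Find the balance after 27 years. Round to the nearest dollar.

$481

A = P·e^(rt) = 220·e^(0.029·27) = 220·e^0.783.
e^0.783 ≈ 2.18802651, so A ≈ 481.3658.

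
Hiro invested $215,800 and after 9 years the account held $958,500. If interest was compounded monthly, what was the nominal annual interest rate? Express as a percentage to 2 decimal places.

16.68%

The 108-period growth factor is 958,500/215,800 = 4.44161.
r/12 = 4.44161^(1/108) − 1 ≈ 0.0139015, so r ≈ 12·0.0139015 = 16.68175%.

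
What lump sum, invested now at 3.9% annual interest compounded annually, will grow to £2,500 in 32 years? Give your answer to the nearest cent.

£734.92

Annual rate = 3.9% = 0.039; 32 periods.
P = 2,500/(1 + 0.039)^32 ≈ 2,500/3.401711842 ≈ 734.9241.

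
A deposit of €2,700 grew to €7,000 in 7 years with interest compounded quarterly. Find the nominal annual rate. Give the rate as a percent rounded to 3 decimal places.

13.844%

The 28-period growth factor is 7,000/2,700 = 2.59259.
r/4 = 2.59259^(1/28) − 1 ≈ 0.0346089, so r ≈ 4·0.0346089 = 13.84357%.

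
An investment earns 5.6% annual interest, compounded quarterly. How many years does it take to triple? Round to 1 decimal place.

19.8 years

(1 + 0.014)^(4t) = 3.
4t = ln 3 / ln(1 + 0.014) ≈ 1.0986/0.0139029 ≈ 79.0203.
t ≈ 19.7551.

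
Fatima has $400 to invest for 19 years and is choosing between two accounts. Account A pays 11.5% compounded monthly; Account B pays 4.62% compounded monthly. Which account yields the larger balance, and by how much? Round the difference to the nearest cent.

Account A growth factor: (1 + 0.115/12)^228 ≈ 8.798635226; balance ≈ 3,519.4541.
Account B growth factor: (1 + 0.00385)^228 ≈ 2.40155047; balance ≈ 960.6202.
Account A is larger by 2,558.8339.

Account A, by $2,558.83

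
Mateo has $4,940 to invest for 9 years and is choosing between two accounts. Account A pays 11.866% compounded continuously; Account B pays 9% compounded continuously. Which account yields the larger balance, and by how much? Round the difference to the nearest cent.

A: e^(0.11866·9) = e^1.06794 ≈ 2.9093799998, so 4,940 × 2.9093799998 ≈ 14,372.3372.
B: e^(0.09·9) = e^0.81 ≈ 2.2479079867, so 4,940 × 2.2479079867 ≈ 11,104.6655.
Difference ≈ 3,267.6717 in favor of A.

Account A, by $3,267.67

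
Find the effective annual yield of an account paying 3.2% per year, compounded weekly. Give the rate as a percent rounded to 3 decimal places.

3.251%

One year is 52 periods at 0.000615385 each: (1 + 0.000615385)^52 ≈ 1.032507.
EAR = 1.032507 − 1 ≈ 3.25073%.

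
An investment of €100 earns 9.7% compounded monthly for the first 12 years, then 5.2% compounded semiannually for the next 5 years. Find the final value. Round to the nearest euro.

€412

Phase 1: 100·(1 + 0.097/12)^144 ≈ 318.7767.
Phase 2: 318.7767·(1 + 0.026)^10 ≈ 412.0597.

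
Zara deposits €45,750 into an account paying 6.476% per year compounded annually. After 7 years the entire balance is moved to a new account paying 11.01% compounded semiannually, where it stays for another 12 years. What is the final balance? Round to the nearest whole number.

After 7 years at 6.476%: 45,750 × 1.55153684339 ≈ 70,982.8106.
Then 12 years at 11.01%: 70,982.8106 × 3.61870352737 ≈ 256,865.7470.

€256,866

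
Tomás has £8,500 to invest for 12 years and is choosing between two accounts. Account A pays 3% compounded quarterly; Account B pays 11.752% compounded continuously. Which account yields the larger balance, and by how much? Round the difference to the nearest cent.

Account A growth factor: (1 + 0.0075)^48 ≈ 1.4314053333; balance ≈ 12,166.9453.
Account B growth factor: e^(0.11752·12) = e^1.41024 ≈ 4.0969385513; balance ≈ 34,823.9777.
Account B is larger by 22,657.0324.

Account B, by £22,657.03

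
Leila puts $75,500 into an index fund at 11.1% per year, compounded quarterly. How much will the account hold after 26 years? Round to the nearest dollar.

$1,300,905

Growth factor = (1 + 0.02775)^104 ≈ 17.23052407959.
A ≈ 75,500 × 17.23052407959 ≈ 1,300,904.5680.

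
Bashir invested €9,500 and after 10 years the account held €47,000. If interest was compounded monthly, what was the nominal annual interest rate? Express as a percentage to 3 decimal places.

16.096%

(1 + r/12)^120 = 47,000/9,500 = 4.94737.
1 + r/12 = 4.94737^(1/120) ≈ 1.013413, so r/12 ≈ 0.013413.
r ≈ 12·0.013413 = 16.09555%.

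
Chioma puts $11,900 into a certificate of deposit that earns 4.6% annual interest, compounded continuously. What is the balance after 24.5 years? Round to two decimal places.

$36,727.96

A = P·e^(rt) = 11,900·e^(0.046·24.5) = 11,900·e^1.127.
e^1.127 ≈ 3.0863834472, so A ≈ 36,727.9630.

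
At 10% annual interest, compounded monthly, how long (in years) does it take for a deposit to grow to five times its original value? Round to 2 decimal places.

16.16 years

(1 + 0.00833333)^(12t) = 5.
12t = ln 5 / ln(1 + 0.00833333) ≈ 1.6094/0.0082988 ≈ 193.9362.
t ≈ 16.1613.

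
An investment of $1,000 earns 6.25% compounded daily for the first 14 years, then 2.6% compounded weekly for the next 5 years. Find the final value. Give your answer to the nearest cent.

Phase 1: 1,000·(1 + 0.0625/365)^5110 ≈ 2,398.6956.
Phase 2: 2,398.6956·(1 + 0.0005)^260 ≈ 2,731.6139.

$2,731.61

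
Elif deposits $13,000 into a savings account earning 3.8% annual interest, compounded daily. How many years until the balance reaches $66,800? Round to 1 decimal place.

43.1 years

(1 + 0.00010411)^(365t) = 66,800/13,000 = 5.1385.
365t·ln(1 + 0.00010411) = ln(5.1385); 365t = 1.6368/0.000104104 ≈ 15722.2686.
t ≈ 43.0747 years.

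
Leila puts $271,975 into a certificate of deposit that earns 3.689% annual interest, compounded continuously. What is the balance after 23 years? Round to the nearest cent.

$635,352.62

A = P·e^(rt) = 271,975·e^(0.03689·23) = 271,975·e^0.84847.
e^0.84847 ≈ 2.33606992929, so A ≈ 635,352.6190.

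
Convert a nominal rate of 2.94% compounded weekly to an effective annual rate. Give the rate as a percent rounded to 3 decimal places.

EAR = (1 + 2.94%/52)^52 − 1 = (1 + 0.000565385)^52 − 1.
(1 + 0.000565385)^52 ≈ 1.029828, so EAR ≈ 2.98279%.

2.983%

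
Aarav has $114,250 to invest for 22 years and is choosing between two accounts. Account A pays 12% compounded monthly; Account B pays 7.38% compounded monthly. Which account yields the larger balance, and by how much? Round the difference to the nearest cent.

Account A, by $1,003,628.16

A: (1 + 0.01)^264 ≈ 13.83065278532, so 114,250 × 13.83065278532 ≈ 1,580,152.0807.
B: (1 + 0.00615)^264 ≈ 5.04616124935, so 114,250 × 5.04616124935 ≈ 576,523.9227.
Difference ≈ 1,003,628.1580 in favor of A.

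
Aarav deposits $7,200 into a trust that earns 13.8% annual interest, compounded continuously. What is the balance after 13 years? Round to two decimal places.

$43,296.90

A = P·e^(rt) = 7,200·e^(0.138·13) = 7,200·e^1.794.
e^1.794 ≈ 6.0134582558, so A ≈ 43,296.8994.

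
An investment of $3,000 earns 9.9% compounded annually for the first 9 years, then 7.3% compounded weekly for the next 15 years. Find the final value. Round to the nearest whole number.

$20,957

Phase 1: 3,000·(1 + 0.099)^9 ≈ 7,016.1762.
Phase 2: 7,016.1762·(1 + 0.073/52)^780 ≈ 20,956.5339.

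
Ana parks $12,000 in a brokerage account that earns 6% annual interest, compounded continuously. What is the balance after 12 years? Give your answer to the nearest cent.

A = P·e^(rt) = 12,000·e^(0.06·12) = 12,000·e^0.72.
e^0.72 ≈ 2.0544332106, so A ≈ 24,653.1985.

$24,653.20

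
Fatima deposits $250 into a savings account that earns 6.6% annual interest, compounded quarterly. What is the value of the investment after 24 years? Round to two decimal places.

Periodic rate = 6.6%/4 = 0.0165; periods = 4·24 = 96.
A = 250·(1 + 0.0165)^96 ≈ 250·4.81181327 ≈ 1,202.9533.

$1,202.95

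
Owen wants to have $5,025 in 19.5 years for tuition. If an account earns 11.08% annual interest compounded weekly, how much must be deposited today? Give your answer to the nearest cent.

$580.49

Growth factor = (1 + 0.1108/52)^1014 ≈ 8.65642132.
P = 5,025/8.65642132 ≈ 580.4939.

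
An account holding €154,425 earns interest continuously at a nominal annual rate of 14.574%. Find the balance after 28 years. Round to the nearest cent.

A = P·e^(rt) = 154,425·e^(0.14574·28) = 154,425·e^4.08072.
e^4.08072 ≈ 59.18806992236, so A ≈ 9,140,117.6978.

€9,140,117.70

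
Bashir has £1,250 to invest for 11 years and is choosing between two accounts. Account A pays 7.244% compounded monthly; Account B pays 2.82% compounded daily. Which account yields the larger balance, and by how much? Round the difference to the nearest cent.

Account A growth factor: (1 + 0.07244/12)^132 ≈ 2.213211232; balance ≈ 2,766.5140.
Account B growth factor: (1 + 0.0282/365)^4015 ≈ 1.363681486; balance ≈ 1,704.6019.
Account A is larger by 1,061.9122.

Account A, by £1,061.91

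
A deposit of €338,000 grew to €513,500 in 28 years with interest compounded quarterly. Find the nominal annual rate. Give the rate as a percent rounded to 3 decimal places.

The 112-period growth factor is 513,500/338,000 = 1.51923.
r/4 = 1.51923^(1/112) − 1 ≈ 0.00374095, so r ≈ 4·0.00374095 = 1.49638%.

1.496%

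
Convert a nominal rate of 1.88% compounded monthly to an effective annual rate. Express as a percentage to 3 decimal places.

One year is 12 periods at 0.00156667 each: (1 + 0.00156667)^12 ≈ 1.018963.
EAR = 1.018963 − 1 ≈ 1.89628%.

1.896%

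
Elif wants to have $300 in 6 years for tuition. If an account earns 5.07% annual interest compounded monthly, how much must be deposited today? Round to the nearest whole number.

$221

Periodic rate = 5.07%/12 = 0.004225; 72 periods.
P = 300/(1 + 0.004225)^72 ≈ 300/1.35467176 ≈ 221.4559.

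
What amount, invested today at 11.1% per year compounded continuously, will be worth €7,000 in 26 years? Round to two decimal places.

€390.59

P = A·e^(−rt) = 7,000·e^(−2.886).
e^(−2.886) ≈ 0.05579896267, so P ≈ 390.5927.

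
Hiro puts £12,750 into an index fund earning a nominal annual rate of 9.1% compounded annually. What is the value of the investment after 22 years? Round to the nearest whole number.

£86,627

Growth factor = (1 + 0.091)^22 ≈ 6.7942967751.
A ≈ 12,750 × 6.7942967751 ≈ 86,627.2839.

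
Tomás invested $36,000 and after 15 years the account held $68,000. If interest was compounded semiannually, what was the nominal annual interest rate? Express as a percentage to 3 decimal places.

4.285%

The 30-period growth factor is 68,000/36,000 = 1.88889.
r/2 = 1.88889^(1/30) − 1 ≈ 0.0214259, so r ≈ 2·0.0214259 = 4.28519%.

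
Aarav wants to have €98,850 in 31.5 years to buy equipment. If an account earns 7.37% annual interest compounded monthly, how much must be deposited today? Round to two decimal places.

Periodic rate = 7.37%/12 = 0.00614167; 378 periods.
P = 98,850/(1 + 0.0737/12)^378 ≈ 98,850/10.119355365 ≈ 9,768.4088.

€9,768.41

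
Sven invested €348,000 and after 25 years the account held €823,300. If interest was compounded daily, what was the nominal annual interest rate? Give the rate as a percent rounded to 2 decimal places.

3.44%

The 9125-period growth factor is 823,300/348,000 = 2.3658.
r/365 = 2.3658^(1/9125) − 1 ≈ 0.0000943736, so r ≈ 365·0.0000943736 = 3.44464%.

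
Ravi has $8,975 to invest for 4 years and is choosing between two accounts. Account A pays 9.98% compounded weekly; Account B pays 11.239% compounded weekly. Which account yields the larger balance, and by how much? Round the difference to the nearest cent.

Account B, by $689.28

A: (1 + 0.0998/52)^208 ≈ 1.4900615249, so 8,975 × 1.4900615249 ≈ 13,373.3022.
B: (1 + 0.11239/52)^208 ≈ 1.5668619661, so 8,975 × 1.5668619661 ≈ 14,062.5861.
Difference ≈ 689.2840 in favor of B.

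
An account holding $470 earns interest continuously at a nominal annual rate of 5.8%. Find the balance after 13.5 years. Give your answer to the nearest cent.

$1,028.37

A = P·e^(rt) = 470·e^(0.058·13.5) = 470·e^0.783.
e^0.783 ≈ 2.188026509, so A ≈ 1,028.3725.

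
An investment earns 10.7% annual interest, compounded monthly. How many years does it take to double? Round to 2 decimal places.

(1 + 0.00891667)^(12t) = 2.
12t = ln 2 / ln(1 + 0.00891667) ≈ 0.69315/0.00887715 ≈ 78.0822.
t ≈ 6.5068.

6.51 years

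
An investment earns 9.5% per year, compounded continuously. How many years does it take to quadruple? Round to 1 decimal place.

14.6 years

e^(0.095t) = 4, so 0.095t = ln 4 ≈ 1.3863.
t ≈ 1.3863/0.095 ≈ 14.5926.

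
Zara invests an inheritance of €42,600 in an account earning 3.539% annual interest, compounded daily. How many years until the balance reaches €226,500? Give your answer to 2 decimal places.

(1 + 0.0000969589)^(365t) = 226,500/42,600 = 5.3169.
365t·ln(1 + 0.0000969589) = ln(5.3169); 365t = 1.6709/9.69542e-05 ≈ 17233.8137.
t ≈ 47.2159 years.

47.22 years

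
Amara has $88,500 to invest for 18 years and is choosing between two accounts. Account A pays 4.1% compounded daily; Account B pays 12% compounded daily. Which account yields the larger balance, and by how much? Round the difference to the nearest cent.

Account B, by $582,011.30

A: (1 + 0.041/365)^6570 ≈ 2.09166113932, so 88,500 × 2.09166113932 ≈ 185,112.0108.
B: (1 + 0.12/365)^6570 ≈ 8.66806003163, so 88,500 × 8.66806003163 ≈ 767,123.3128.
Difference ≈ 582,011.3020 in favor of B.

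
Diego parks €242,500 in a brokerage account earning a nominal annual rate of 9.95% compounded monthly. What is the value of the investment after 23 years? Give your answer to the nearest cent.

Periodic rate = 9.95%/12 = 0.00829167; periods = 12·23 = 276.
A = 242,500·(1 + 0.0995/12)^276 ≈ 242,500·9.76753745438 ≈ 2,368,627.8327.

€2,368,627.83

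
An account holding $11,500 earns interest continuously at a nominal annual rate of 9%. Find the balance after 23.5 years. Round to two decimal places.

A = P·e^(rt) = 11,500·e^(0.09·23.5) = 11,500·e^2.115.
e^2.115 ≈ 8.2895857661, so A ≈ 95,330.2363.

$95,330.24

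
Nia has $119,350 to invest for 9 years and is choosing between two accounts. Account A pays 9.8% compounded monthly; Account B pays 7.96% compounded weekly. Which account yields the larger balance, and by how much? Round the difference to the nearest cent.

A: (1 + 0.098/12)^108 ≈ 2.40708865155, so 119,350 × 2.40708865155 ≈ 287,286.0306.
B: (1 + 0.0796/52)^468 ≈ 2.04592955715, so 119,350 × 2.04592955715 ≈ 244,181.6926.
Difference ≈ 43,104.3379 in favor of A.

Account A, by $43,104.34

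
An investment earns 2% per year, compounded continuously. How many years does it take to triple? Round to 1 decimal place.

e^(0.02t) = 3, so 0.02t = ln 3 ≈ 1.0986.
t ≈ 1.0986/0.02 ≈ 54.9306.

54.9 years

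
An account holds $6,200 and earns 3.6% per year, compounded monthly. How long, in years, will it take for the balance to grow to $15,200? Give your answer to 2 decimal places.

24.95 years

(1 + 0.003)^(12t) = 15,200/6,200 = 2.4516.
12t·ln(1 + 0.003) = ln(2.4516); 12t = 0.89675/0.00299551 ≈ 299.3635.
t ≈ 24.9470 years.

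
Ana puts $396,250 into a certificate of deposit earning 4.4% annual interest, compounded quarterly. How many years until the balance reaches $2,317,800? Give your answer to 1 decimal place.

40.4 years

(1 + 0.011)^(4t) = 2,317,800/396,250 = 5.8493.
4t·ln(1 + 0.011) = ln(5.8493); 4t = 1.7663/0.0109399 ≈ 161.4569.
t ≈ 40.3642 years.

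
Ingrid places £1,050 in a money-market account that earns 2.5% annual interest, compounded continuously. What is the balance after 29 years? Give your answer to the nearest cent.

A = P·e^(rt) = 1,050·e^(0.025·29) = 1,050·e^0.725.
e^0.725 ≈ 2.0647311, so A ≈ 2,167.9677.

£2,167.97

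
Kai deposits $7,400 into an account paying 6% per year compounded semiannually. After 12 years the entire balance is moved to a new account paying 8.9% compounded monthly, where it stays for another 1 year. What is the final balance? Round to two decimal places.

After 12 years at 6%: 7,400 × 2.0327941065 ≈ 15,042.6764.
Then 1 years at 8.9%: 15,042.6764 × 1.092721727 ≈ 16,437.4593.

$16,437.46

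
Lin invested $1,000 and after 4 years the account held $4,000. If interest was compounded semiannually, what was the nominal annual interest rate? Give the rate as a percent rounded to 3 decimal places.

37.841%

(1 + r/2)^8 = 4,000/1,000 = 4.
1 + r/2 = 4^(1/8) ≈ 1.189207, so r/2 ≈ 0.189207.
r ≈ 2·0.189207 = 37.84142%.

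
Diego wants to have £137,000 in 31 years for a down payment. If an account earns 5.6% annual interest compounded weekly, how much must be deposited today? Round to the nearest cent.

Growth factor = (1 + 0.056/52)^1612 ≈ 5.66930140608.
P = 137,000/5.66930140608 ≈ 24,165.2349.

£24,165.23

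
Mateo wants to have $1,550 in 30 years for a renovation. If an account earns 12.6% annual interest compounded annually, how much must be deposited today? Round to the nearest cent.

$44.07

Growth factor = (1 + 0.126)^30 ≈ 35.16832753.
P = 1,550/35.16832753 ≈ 44.0737.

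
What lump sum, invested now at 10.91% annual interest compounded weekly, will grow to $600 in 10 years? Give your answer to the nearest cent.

Growth factor = (1 + 0.1091/52)^520 ≈ 2.97384907.
P = 600/2.97384907 ≈ 201.7587.

$201.76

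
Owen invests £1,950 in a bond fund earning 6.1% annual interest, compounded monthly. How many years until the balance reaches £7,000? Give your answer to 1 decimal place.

21.0 years

We need (1 + 0.00508333)^(12t) = 3.5897, so 12t = ln 3.5897 / ln 1.005083 ≈ 252.0642.
t ≈ 252.0642/12 = 21.0054 years.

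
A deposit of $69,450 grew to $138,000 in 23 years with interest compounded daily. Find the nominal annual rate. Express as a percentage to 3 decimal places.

2.986%

The 8395-period growth factor is 138,000/69,450 = 1.98704.
r/365 = 1.98704^(1/8395) − 1 ≈ 0.0000817957, so r ≈ 365·0.0000817957 = 2.98554%.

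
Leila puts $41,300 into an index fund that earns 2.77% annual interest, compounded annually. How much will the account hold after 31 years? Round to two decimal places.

$96,340.10

Annual rate = 2.77% = 0.0277; years = 31.
A = 41,300·(1 + 0.0277)^31 ≈ 41,300·2.332690133 ≈ 96,340.1025.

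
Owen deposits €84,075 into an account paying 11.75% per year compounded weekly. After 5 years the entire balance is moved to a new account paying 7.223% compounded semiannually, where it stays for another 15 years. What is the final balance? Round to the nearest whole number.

€438,294

After 5 years at 11.75%: 84,075 × 1.79829183933 ≈ 151,191.3864.
Then 15 years at 7.223%: 151,191.3864 × 2.89893737125 ≈ 438,294.3602.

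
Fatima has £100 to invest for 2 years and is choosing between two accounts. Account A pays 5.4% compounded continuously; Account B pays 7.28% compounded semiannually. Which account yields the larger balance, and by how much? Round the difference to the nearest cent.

A: e^(0.054·2) = e^0.108 ≈ 1.11404775, so 100 × 1.11404775 ≈ 111.4048.
B: (1 + 0.0364)^4 ≈ 1.15374443, so 100 × 1.15374443 ≈ 115.3744.
Difference ≈ 3.9697 in favor of B.

Account B, by £3.97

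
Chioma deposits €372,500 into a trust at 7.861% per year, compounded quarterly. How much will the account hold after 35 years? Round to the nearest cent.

€5,681,102.84

Periodic rate = 7.861%/4 = 0.0196525; periods = 4·35 = 140.
A = 372,500·(1 + 0.0196525)^140 ≈ 372,500·15.25128278383 ≈ 5,681,102.8370.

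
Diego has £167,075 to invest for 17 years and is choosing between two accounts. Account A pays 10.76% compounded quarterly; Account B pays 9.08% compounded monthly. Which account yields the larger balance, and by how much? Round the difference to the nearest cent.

Account A, by £238,225.98

Account A growth factor: (1 + 0.0269)^68 ≈ 6.080152361392; balance ≈ 1,015,841.4558.
Account B growth factor: (1 + 0.0908/12)^204 ≈ 4.65428983655; balance ≈ 777,615.4744.
Account A is larger by 238,225.9813.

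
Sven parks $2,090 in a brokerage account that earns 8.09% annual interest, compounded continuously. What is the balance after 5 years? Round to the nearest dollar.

A = P·e^(rt) = 2,090·e^(0.0809·5) = 2,090·e^0.4045.
e^0.4045 ≈ 1.498553036, so A ≈ 3,131.9758.

$3,132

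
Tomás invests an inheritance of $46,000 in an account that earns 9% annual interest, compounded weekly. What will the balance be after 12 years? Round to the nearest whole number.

Growth factor = (1 + 0.09/52)^624 ≈ 2.94193186242.
A ≈ 46,000 × 2.94193186242 ≈ 135,328.8657.

$135,329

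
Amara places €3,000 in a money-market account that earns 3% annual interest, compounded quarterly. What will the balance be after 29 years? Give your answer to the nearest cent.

Growth factor = (1 + 0.0075)^116 ≈ 2.379174839.
A ≈ 3,000 × 2.379174839 ≈ 7,137.5245.

€7,137.52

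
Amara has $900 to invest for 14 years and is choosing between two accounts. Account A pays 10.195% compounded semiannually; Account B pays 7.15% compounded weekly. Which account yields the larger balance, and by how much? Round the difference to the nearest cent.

A: (1 + 0.050975)^28 ≈ 4.02334052, so 900 × 4.02334052 ≈ 3,621.0065.
B: (1 + 0.001375)^728 ≈ 2.719131268, so 900 × 2.719131268 ≈ 2,447.2181.
Difference ≈ 1,173.7883 in favor of A.

Account A, by $1,173.79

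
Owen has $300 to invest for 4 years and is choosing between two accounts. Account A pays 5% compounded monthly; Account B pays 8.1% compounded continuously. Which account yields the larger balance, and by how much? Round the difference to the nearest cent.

A: (1 + 0.05/12)^48 ≈ 1.22089536, so 300 × 1.22089536 ≈ 366.2686.
B: e^(0.081·4) = e^0.324 ≈ 1.38264731, so 300 × 1.38264731 ≈ 414.7942.
Difference ≈ 48.5256 in favor of B.

Account B, by $48.53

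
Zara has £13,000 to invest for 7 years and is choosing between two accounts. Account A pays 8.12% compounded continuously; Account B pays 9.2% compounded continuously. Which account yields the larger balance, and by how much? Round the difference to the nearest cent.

Account A growth factor: e^(0.0812·7) = e^0.5684 ≈ 1.7654400863; balance ≈ 22,950.7211.
Account B growth factor: e^(0.092·7) = e^0.644 ≈ 1.9040819949; balance ≈ 24,753.0659.
Account B is larger by 1,802.3448.

Account B, by £1,802.34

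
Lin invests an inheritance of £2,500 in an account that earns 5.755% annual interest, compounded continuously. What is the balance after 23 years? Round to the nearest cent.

A = P·e^(rt) = 2,500·e^(0.05755·23) = 2,500·e^1.32365.
e^1.32365 ≈ 3.757109832, so A ≈ 9,392.7746.

£9,392.77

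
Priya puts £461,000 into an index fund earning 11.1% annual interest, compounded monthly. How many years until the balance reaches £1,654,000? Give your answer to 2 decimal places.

11.56 years

(1 + 0.00925)^(12t) = 1,654,000/461,000 = 3.5879.
12t·ln(1 + 0.00925) = ln(3.5879); 12t = 1.2776/0.00920748 ≈ 138.7517.
t ≈ 11.5626 years.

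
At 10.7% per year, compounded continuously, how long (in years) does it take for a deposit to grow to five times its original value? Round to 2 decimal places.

e^(0.107t) = 5, so 0.107t = ln 5 ≈ 1.6094.
t ≈ 1.6094/0.107 ≈ 15.0415.

15.04 years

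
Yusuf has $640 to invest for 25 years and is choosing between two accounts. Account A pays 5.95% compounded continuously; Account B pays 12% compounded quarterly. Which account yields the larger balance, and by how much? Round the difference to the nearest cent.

Account B, by $9,467.27

A: e^(0.0595·25) = e^1.4875 ≈ 4.426016635, so 640 × 4.426016635 ≈ 2,832.6506.
B: (1 + 0.03)^100 ≈ 19.218631981, so 640 × 19.218631981 ≈ 12,299.9245.
Difference ≈ 9,467.2738 in favor of B.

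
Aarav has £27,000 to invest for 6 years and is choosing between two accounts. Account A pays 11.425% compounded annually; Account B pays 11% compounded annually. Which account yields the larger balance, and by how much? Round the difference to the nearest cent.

Account A, by £1,171.32

A: (1 + 0.11425)^6 ≈ 1.9137969431, so 27,000 × 1.9137969431 ≈ 51,672.5175.
B: (1 + 0.11)^6 ≈ 1.8704145522, so 27,000 × 1.8704145522 ≈ 50,501.1929.
Difference ≈ 1,171.3246 in favor of A.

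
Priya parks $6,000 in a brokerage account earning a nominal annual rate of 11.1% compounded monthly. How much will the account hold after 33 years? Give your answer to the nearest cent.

$229,963.79

Periodic rate = 11.1%/12 = 0.00925; periods = 12·33 = 396.
A = 6,000·(1 + 0.00925)^396 ≈ 6,000·38.3272977524 ≈ 229,963.7865.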